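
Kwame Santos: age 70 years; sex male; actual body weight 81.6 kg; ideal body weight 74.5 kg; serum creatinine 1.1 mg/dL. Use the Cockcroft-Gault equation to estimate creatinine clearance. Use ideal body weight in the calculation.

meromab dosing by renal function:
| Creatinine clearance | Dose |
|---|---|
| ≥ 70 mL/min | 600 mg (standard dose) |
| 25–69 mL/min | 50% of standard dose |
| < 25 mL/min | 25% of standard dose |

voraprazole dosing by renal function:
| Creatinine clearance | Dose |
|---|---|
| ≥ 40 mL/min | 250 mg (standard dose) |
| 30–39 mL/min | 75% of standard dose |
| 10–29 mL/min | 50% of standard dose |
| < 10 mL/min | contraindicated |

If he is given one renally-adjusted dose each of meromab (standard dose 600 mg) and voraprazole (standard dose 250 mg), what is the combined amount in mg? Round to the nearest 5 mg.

550 mg

CrCl = (140 − 70) × 74.5 / (72 × 1.1) = 5215.0 / 79.20 ≈ 65.8 mL/min
CrCl ≈ 66 mL/min.
meromab: 25–69 mL/min → 50% of 600 mg = 300 mg.
voraprazole: ≥ 40 mL/min → 100% of 250 mg = 250 mg.
Total = 300 + 250 = 550 mg.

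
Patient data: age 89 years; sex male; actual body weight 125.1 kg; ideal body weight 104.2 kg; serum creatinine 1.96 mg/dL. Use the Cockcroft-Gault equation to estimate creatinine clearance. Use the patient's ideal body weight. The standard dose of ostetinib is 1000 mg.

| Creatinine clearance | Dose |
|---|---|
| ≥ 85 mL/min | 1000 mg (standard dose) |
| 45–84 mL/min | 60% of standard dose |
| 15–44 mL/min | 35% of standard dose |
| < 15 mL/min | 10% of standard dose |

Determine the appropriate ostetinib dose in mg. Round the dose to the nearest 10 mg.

CrCl = (140 − 89) × 104.2 / (72 × 1.96) = 5314.2 / 141.12 ≈ 37.7 mL/min
CrCl ≈ 38 mL/min → bracket 15–44 mL/min.
35% of 1000 mg = 350 mg

350 mg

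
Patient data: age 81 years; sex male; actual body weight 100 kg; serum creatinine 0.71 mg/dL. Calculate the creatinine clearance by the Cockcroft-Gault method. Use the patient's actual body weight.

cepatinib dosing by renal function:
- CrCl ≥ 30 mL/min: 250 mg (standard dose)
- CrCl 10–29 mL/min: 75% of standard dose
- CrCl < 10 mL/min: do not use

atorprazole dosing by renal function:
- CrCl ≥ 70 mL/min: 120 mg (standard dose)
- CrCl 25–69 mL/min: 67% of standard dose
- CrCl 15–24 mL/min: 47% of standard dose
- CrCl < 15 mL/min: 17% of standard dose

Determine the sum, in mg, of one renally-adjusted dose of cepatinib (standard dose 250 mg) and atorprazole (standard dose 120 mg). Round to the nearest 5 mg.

CrCl = (140 − 81) × 100 / (72 × 0.71) = 5900.0 / 51.12 ≈ 115.4 mL/min
CrCl ≈ 115 mL/min.
cepatinib: ≥ 30 mL/min → 100% of 250 mg = 250 mg.
atorprazole: ≥ 70 mL/min → 100% of 120 mg = 120 mg.
Total = 250 + 120 = 370 mg.

370 mg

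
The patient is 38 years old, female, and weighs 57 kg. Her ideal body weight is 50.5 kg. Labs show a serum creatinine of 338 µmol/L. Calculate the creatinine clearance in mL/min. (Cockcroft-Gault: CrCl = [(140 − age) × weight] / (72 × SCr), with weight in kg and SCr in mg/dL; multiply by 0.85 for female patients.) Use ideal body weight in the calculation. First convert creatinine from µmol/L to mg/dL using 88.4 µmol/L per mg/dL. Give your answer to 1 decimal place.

15.9 mL/min

SCr = 338 / 88.4 = 3.824 mg/dL
CrCl = (140 − 38) × 50.5 / (72 × 3.824) × 0.85 = 5151.0 / 275.33 × 0.85 ≈ 15.9 mL/min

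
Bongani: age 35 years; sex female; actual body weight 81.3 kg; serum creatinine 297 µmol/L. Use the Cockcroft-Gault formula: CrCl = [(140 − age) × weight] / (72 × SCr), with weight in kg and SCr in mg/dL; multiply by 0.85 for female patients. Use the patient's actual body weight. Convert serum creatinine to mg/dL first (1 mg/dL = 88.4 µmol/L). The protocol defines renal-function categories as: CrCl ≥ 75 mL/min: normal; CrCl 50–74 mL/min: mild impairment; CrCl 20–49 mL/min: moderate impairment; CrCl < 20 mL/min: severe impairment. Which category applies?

moderate impairment

SCr = 297 / 88.4 = 3.36 mg/dL
CrCl = (140 − 35) × 81.3 / (72 × 3.36) × 0.85 = 8536.5 / 241.92 × 0.85 ≈ 30.0 mL/min
30 mL/min falls in the 'moderate impairment' range.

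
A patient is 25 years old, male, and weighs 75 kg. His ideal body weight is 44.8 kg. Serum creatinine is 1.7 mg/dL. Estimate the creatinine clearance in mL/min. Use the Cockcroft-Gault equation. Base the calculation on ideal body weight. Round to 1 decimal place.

42.1 mL/min

CrCl = (140 − 25) × 44.8 / (72 × 1.7) = 5152.0 / 122.40 ≈ 42.1 mL/min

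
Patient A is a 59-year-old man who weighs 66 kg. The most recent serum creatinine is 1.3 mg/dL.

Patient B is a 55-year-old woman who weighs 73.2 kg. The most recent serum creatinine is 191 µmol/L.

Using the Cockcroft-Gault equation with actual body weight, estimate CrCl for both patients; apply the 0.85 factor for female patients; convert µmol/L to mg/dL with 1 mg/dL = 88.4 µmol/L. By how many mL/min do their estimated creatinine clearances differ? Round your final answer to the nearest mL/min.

Patient A: CrCl = (140 − 59) × 66 / (72 × 1.3) = 5346.0 / 93.60 ≈ 57.1 mL/min
Patient B: SCr = 191 / 88.4 = 2.161 mg/dL
Patient B: CrCl = (140 − 55) × 73.2 / (72 × 2.161) × 0.85 = 6222.0 / 155.59 × 0.85 ≈ 34.0 mL/min
|57.1 − 34.0| = 23.1 mL/min

23 mL/min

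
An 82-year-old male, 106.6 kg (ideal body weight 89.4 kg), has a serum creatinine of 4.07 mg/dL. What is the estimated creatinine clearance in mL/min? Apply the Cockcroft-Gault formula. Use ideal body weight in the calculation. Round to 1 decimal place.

17.7 mL/min

CrCl = (140 − 82) × 89.4 / (72 × 4.07) = 5185.2 / 293.04 ≈ 17.7 mL/min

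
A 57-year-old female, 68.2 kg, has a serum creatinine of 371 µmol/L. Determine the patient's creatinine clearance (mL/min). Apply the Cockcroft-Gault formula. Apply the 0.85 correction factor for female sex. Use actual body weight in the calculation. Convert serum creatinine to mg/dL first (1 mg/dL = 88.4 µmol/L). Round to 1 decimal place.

15.9 mL/min

SCr = 371 / 88.4 = 4.197 mg/dL
CrCl = (140 − 57) × 68.2 / (72 × 4.197) × 0.85 = 5660.6 / 302.18 × 0.85 ≈ 15.9 mL/min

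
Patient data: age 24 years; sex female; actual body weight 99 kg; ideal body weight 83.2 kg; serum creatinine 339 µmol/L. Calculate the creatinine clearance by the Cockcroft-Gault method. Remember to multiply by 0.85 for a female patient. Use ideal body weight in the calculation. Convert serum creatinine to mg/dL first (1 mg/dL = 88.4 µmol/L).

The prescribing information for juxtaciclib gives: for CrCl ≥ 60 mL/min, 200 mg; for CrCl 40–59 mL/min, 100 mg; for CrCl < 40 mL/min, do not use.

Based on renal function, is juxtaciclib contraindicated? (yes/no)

SCr = 339 / 88.4 = 3.835 mg/dL
CrCl = (140 − 24) × 83.2 / (72 × 3.835) × 0.85 = 9651.2 / 276.12 × 0.85 ≈ 29.7 mL/min
CrCl ≈ 30 mL/min, which is < 40 mL/min.

yes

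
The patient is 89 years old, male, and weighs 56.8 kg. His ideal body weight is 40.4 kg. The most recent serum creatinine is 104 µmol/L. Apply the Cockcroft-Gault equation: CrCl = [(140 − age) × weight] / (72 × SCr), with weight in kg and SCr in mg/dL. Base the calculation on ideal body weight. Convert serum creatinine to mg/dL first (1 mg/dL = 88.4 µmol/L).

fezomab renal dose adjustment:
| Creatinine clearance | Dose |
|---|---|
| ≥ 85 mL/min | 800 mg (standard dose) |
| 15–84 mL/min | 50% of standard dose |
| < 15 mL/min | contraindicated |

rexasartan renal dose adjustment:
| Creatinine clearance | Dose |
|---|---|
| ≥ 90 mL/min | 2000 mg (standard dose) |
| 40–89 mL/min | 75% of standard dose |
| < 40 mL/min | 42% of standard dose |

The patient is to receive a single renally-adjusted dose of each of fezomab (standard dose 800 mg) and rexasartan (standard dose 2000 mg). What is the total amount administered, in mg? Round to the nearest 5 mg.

SCr = 104 / 88.4 = 1.176 mg/dL
CrCl = (140 − 89) × 40.4 / (72 × 1.176) = 2060.4 / 84.67 ≈ 24.3 mL/min
CrCl ≈ 24 mL/min.
fezomab: 15–84 mL/min → 50% of 800 mg = 400 mg.
rexasartan: < 40 mL/min → 42% of 2000 mg = 840 mg.
Total = 400 + 840 = 1240 mg.

1240 mg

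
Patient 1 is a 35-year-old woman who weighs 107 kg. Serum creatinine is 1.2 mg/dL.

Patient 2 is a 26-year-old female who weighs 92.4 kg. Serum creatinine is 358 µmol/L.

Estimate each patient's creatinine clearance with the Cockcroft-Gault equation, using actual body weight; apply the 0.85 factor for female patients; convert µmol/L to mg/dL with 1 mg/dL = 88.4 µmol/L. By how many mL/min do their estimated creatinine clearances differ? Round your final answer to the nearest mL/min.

80 mL/min

Patient 1: CrCl = (140 − 35) × 107 / (72 × 1.2) × 0.85 = 11235.0 / 86.40 × 0.85 ≈ 110.5 mL/min
Patient 2: SCr = 358 / 88.4 = 4.05 mg/dL
Patient 2: CrCl = (140 − 26) × 92.4 / (72 × 4.05) × 0.85 = 10533.6 / 291.60 × 0.85 ≈ 30.7 mL/min
|110.5 − 30.7| = 79.8 mL/min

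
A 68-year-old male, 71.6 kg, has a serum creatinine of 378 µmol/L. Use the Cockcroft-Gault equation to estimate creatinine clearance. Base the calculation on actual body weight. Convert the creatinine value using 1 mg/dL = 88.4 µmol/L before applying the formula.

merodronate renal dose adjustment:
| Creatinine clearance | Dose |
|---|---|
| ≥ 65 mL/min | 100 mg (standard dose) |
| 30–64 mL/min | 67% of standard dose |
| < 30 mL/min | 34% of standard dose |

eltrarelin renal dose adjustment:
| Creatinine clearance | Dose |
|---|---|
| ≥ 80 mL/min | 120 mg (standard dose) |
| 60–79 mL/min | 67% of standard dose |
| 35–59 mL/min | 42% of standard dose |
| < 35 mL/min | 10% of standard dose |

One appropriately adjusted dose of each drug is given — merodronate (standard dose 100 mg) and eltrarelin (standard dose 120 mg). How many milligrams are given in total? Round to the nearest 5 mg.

45 mg

SCr = 378 / 88.4 = 4.276 mg/dL
CrCl = (140 − 68) × 71.6 / (72 × 4.276) = 5155.2 / 307.87 ≈ 16.7 mL/min
CrCl ≈ 17 mL/min.
merodronate: < 30 mL/min → 34% of 100 mg = 34 mg.
eltrarelin: < 35 mL/min → 10% of 120 mg = 12 mg.
Total = 34 + 12 = 46 mg.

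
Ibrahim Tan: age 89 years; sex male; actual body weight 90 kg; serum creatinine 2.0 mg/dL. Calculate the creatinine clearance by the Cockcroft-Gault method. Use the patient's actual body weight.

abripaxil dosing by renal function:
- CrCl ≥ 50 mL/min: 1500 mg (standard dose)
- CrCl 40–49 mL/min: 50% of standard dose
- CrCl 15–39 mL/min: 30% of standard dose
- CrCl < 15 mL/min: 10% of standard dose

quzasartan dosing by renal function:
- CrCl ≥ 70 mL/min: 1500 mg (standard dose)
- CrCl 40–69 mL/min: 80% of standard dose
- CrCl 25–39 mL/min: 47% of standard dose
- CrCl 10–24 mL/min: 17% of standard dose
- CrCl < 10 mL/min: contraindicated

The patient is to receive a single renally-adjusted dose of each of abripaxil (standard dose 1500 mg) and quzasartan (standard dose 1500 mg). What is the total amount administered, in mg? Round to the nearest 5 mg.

1155 mg

CrCl = (140 − 89) × 90 / (72 × 2) = 4590.0 / 144.00 ≈ 31.9 mL/min
CrCl ≈ 32 mL/min.
abripaxil: 15–39 mL/min → 30% of 1500 mg = 450 mg.
quzasartan: 25–39 mL/min → 47% of 1500 mg = 705 mg.
Total = 450 + 705 = 1155 mg.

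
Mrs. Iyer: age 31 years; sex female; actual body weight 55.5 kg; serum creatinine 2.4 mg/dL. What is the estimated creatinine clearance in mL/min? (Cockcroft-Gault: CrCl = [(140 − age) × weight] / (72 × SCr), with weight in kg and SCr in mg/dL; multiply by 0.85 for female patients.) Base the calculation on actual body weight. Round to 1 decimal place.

CrCl = (140 − 31) × 55.5 / (72 × 2.4) × 0.85 = 6049.5 / 172.80 × 0.85 ≈ 29.8 mL/min

29.8 mL/min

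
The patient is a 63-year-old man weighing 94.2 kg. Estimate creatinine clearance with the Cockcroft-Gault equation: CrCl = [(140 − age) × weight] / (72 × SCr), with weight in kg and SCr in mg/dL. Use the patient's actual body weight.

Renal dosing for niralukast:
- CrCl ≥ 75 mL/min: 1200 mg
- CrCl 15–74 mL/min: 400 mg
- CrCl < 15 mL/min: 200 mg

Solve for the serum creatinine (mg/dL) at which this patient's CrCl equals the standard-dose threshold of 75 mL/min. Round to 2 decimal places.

Standard dose requires CrCl ≥ 75 mL/min.
Set (140 − 63) × 94.2 / (72 × SCr) = 75
SCr = (140 − 63) × 94.2 / (72 × 75) = 1.343 mg/dL

1.34 mg/dL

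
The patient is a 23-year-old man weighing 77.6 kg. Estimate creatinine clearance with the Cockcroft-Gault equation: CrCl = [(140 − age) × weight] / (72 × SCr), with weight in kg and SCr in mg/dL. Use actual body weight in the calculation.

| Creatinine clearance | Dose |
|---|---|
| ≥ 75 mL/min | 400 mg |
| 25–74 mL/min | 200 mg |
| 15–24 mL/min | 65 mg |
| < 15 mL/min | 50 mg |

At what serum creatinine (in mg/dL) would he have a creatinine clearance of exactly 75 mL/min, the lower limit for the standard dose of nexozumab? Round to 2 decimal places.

1.68 mg/dL

Standard dose requires CrCl ≥ 75 mL/min.
Set (140 − 23) × 77.6 / (72 × SCr) = 75
SCr = (140 − 23) × 77.6 / (72 × 75) = 1.681 mg/dL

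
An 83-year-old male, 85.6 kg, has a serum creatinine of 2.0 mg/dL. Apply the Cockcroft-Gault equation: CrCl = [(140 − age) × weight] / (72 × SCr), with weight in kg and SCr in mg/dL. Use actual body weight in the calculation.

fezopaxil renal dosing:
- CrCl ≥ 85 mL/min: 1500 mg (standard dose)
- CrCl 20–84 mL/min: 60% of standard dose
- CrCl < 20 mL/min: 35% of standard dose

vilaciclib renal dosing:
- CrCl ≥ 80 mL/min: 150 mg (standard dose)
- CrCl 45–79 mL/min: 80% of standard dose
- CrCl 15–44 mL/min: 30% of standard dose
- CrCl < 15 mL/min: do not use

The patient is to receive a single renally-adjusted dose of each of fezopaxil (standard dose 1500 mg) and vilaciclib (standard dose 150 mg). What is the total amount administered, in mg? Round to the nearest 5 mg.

945 mg

CrCl = (140 − 83) × 85.6 / (72 × 2) = 4879.2 / 144.00 ≈ 33.9 mL/min
CrCl ≈ 34 mL/min.
fezopaxil: 20–84 mL/min → 60% of 1500 mg = 900 mg.
vilaciclib: 15–44 mL/min → 30% of 150 mg = 45 mg.
Total = 900 + 45 = 945 mg.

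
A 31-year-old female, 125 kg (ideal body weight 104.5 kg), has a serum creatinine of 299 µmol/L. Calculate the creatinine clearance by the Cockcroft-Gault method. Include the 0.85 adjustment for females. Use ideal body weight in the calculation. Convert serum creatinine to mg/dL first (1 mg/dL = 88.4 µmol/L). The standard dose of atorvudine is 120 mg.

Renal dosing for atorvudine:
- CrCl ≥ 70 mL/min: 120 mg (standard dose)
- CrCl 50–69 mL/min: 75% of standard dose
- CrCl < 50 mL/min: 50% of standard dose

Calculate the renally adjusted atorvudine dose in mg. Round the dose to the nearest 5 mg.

60 mg

SCr = 299 / 88.4 = 3.382 mg/dL
CrCl = (140 − 31) × 104.5 / (72 × 3.382) × 0.85 = 11390.5 / 243.50 × 0.85 ≈ 39.8 mL/min
CrCl ≈ 40 mL/min → bracket < 50 mL/min.
50% of 120 mg = 60 mg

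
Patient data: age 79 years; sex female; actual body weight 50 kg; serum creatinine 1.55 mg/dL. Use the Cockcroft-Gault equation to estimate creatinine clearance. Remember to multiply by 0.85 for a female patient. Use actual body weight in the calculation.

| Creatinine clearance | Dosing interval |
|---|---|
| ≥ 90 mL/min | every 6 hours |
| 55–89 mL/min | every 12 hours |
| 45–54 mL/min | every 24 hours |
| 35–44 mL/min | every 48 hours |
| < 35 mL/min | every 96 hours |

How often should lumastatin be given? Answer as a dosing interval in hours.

CrCl = (140 − 79) × 50 / (72 × 1.55) × 0.85 = 3050.0 / 111.60 × 0.85 ≈ 23.2 mL/min
CrCl ≈ 23 mL/min → bracket < 35 mL/min → every 96 hours.

every 96 hours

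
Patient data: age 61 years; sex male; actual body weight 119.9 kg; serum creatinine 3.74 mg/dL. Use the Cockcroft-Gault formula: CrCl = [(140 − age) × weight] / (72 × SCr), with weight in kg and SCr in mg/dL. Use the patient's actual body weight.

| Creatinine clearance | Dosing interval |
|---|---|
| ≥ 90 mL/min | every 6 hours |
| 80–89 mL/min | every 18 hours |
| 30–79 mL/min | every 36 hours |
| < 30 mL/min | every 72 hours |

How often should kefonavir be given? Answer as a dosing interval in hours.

every 36 hours

CrCl = (140 − 61) × 119.9 / (72 × 3.74) = 9472.1 / 269.28 ≈ 35.2 mL/min
CrCl ≈ 35 mL/min → bracket 30–79 mL/min → every 36 hours.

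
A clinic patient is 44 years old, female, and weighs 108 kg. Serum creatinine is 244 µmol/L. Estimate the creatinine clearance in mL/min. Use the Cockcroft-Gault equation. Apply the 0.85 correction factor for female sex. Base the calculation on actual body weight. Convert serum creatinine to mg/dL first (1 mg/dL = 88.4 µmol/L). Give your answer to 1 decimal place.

44.3 mL/min

SCr = 244 / 88.4 = 2.76 mg/dL
CrCl = (140 − 44) × 108 / (72 × 2.76) × 0.85 = 10368.0 / 198.72 × 0.85 ≈ 44.3 mL/min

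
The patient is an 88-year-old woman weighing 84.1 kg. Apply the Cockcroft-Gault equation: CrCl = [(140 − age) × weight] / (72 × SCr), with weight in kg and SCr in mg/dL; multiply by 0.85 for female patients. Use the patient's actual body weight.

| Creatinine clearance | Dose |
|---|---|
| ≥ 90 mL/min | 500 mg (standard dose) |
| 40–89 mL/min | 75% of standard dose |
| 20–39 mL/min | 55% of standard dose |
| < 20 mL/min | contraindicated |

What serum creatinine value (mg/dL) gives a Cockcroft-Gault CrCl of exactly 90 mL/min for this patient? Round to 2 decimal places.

0.57 mg/dL

Standard dose requires CrCl ≥ 90 mL/min.
Set (140 − 88) × 84.1 × 0.85 / (72 × SCr) = 90
SCr = (140 − 88) × 84.1 × 0.85 / (72 × 90) = 0.574 mg/dL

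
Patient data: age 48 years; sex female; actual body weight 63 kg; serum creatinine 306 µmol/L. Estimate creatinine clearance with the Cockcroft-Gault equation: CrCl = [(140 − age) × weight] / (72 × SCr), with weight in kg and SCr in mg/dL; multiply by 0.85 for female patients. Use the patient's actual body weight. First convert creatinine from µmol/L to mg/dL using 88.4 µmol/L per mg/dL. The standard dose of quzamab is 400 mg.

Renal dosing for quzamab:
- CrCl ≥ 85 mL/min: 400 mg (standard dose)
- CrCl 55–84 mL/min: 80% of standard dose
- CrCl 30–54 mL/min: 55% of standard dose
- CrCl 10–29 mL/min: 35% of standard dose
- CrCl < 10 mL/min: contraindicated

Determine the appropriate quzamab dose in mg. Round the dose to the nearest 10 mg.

140 mg

SCr = 306 / 88.4 = 3.462 mg/dL
CrCl = (140 − 48) × 63 / (72 × 3.462) × 0.85 = 5796.0 / 249.26 × 0.85 ≈ 19.8 mL/min
CrCl ≈ 20 mL/min → bracket 10–29 mL/min.
35% of 400 mg = 140 mg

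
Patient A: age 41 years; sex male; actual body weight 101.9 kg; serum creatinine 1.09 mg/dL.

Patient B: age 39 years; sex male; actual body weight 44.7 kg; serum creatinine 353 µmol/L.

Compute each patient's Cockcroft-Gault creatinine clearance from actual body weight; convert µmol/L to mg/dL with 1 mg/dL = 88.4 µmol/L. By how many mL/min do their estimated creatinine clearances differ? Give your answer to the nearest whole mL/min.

113 mL/min

Patient A: CrCl = (140 − 41) × 101.9 / (72 × 1.09) = 10088.1 / 78.48 ≈ 128.5 mL/min
Patient B: SCr = 353 / 88.4 = 3.993 mg/dL
Patient B: CrCl = (140 − 39) × 44.7 / (72 × 3.993) = 4514.7 / 287.50 ≈ 15.7 mL/min
|128.5 − 15.7| = 112.8 mL/min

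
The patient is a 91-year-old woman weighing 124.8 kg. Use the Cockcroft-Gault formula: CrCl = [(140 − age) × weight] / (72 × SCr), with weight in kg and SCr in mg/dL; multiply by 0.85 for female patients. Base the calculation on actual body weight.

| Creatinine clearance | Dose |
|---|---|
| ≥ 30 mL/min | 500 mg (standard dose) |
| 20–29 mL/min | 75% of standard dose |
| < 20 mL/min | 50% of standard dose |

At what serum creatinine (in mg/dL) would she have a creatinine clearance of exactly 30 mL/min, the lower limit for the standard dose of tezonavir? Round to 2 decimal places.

Standard dose requires CrCl ≥ 30 mL/min.
Set (140 − 91) × 124.8 × 0.85 / (72 × SCr) = 30
SCr = (140 − 91) × 124.8 × 0.85 / (72 × 30) = 2.406 mg/dL

2.41 mg/dL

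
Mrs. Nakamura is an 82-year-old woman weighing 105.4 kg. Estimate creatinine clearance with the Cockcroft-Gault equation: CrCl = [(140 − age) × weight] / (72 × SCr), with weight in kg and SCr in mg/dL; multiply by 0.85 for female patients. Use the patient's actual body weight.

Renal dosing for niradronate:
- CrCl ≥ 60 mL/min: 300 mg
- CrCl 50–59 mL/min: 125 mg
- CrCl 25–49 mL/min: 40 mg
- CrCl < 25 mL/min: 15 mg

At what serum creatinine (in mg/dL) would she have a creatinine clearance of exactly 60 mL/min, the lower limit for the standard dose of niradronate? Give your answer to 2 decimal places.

1.20 mg/dL

Standard dose requires CrCl ≥ 60 mL/min.
Set (140 − 82) × 105.4 × 0.85 / (72 × SCr) = 60
SCr = (140 − 82) × 105.4 × 0.85 / (72 × 60) = 1.203 mg/dL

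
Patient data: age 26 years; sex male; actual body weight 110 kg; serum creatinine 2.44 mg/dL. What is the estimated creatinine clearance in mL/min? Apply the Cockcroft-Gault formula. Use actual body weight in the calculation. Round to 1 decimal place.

71.4 mL/min

CrCl = (140 − 26) × 110 / (72 × 2.44) = 12540.0 / 175.68 ≈ 71.4 mL/min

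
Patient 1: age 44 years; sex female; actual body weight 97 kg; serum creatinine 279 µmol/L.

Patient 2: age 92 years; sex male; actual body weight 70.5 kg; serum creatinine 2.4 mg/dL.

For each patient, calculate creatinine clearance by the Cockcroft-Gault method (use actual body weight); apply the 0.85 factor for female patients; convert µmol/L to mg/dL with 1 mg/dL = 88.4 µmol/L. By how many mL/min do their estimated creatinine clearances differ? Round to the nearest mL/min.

15 mL/min

Patient 1: SCr = 279 / 88.4 = 3.156 mg/dL
Patient 1: CrCl = (140 − 44) × 97 / (72 × 3.156) × 0.85 = 9312.0 / 227.23 × 0.85 ≈ 34.8 mL/min
Patient 2: CrCl = (140 − 92) × 70.5 / (72 × 2.4) = 3384.0 / 172.80 ≈ 19.6 mL/min
|34.8 − 19.6| = 15.2 mL/min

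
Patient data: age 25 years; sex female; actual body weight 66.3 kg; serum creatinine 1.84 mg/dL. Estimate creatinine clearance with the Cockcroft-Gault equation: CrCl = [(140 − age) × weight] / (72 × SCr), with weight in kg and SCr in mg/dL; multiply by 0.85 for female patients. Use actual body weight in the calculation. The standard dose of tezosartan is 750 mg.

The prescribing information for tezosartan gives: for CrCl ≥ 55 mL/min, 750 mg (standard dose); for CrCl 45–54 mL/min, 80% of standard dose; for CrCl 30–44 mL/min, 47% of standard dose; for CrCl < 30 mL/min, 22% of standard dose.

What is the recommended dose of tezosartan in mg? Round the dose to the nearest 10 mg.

CrCl = (140 − 25) × 66.3 / (72 × 1.84) × 0.85 = 7624.5 / 132.48 × 0.85 ≈ 48.9 mL/min
CrCl ≈ 49 mL/min → bracket 45–54 mL/min.
80% of 750 mg = 600 mg

600 mg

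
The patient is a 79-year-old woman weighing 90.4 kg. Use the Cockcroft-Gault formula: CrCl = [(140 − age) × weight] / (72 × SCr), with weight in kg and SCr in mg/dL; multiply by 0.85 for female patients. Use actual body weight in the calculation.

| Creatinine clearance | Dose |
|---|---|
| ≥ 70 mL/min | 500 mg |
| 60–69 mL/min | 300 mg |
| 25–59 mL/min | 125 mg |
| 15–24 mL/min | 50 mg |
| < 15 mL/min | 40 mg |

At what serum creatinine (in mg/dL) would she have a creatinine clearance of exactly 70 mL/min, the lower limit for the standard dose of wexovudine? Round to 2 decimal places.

Standard dose requires CrCl ≥ 70 mL/min.
Set (140 − 79) × 90.4 × 0.85 / (72 × SCr) = 70
SCr = (140 − 79) × 90.4 × 0.85 / (72 × 70) = 0.930 mg/dL

0.93 mg/dL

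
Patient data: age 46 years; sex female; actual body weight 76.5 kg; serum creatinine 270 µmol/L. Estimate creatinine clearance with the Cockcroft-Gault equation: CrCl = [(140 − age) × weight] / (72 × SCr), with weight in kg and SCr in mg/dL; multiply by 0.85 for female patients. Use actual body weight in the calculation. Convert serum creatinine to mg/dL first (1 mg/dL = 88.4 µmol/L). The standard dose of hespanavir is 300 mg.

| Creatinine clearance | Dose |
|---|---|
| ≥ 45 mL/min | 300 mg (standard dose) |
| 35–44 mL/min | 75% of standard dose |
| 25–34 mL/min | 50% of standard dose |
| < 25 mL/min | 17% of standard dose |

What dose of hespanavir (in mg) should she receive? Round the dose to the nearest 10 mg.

150 mg

SCr = 270 / 88.4 = 3.054 mg/dL
CrCl = (140 − 46) × 76.5 / (72 × 3.054) × 0.85 = 7191.0 / 219.89 × 0.85 ≈ 27.8 mL/min
CrCl ≈ 28 mL/min → bracket 25–34 mL/min.
50% of 300 mg = 150 mg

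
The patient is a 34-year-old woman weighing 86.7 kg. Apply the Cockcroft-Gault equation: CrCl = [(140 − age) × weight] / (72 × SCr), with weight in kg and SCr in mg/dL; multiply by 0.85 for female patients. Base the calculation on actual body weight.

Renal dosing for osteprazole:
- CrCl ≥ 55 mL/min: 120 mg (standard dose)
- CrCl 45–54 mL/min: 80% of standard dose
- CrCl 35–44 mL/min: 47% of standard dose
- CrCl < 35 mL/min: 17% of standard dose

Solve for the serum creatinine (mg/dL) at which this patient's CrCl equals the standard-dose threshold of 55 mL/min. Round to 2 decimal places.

Standard dose requires CrCl ≥ 55 mL/min.
Set (140 − 34) × 86.7 × 0.85 / (72 × SCr) = 55
SCr = (140 − 34) × 86.7 × 0.85 / (72 × 55) = 1.973 mg/dL

1.97 mg/dL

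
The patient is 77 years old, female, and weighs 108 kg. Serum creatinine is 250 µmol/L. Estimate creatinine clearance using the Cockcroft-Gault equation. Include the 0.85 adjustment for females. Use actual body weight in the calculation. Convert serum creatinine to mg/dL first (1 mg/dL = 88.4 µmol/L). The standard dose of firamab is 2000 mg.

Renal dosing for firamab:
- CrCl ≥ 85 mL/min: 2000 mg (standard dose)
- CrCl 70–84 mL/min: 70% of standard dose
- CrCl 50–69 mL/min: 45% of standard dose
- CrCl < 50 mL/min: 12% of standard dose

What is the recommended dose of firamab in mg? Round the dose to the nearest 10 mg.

SCr = 250 / 88.4 = 2.828 mg/dL
CrCl = (140 − 77) × 108 / (72 × 2.828) × 0.85 = 6804.0 / 203.62 × 0.85 ≈ 28.4 mL/min
CrCl ≈ 28 mL/min → bracket < 50 mL/min.
12% of 2000 mg = 240 mg

240 mg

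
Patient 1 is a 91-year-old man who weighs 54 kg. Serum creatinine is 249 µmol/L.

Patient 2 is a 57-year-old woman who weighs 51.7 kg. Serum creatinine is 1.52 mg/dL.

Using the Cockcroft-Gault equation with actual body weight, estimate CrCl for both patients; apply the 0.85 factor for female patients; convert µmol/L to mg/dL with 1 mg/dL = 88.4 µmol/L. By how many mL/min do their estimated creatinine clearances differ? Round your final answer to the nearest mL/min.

20 mL/min

Patient 1: SCr = 249 / 88.4 = 2.817 mg/dL
Patient 1: CrCl = (140 − 91) × 54 / (72 × 2.817) = 2646.0 / 202.82 ≈ 13.0 mL/min
Patient 2: CrCl = (140 − 57) × 51.7 / (72 × 1.52) × 0.85 = 4291.1 / 109.44 × 0.85 ≈ 33.3 mL/min
|13.0 − 33.3| = 20.3 mL/min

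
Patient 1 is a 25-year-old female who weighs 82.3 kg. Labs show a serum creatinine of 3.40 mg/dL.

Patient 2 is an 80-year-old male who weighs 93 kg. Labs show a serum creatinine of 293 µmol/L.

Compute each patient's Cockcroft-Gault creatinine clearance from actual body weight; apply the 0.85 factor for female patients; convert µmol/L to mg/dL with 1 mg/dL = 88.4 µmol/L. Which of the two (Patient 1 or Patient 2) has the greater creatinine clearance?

Patient 1: CrCl = (140 − 25) × 82.3 / (72 × 3.4) × 0.85 = 9464.5 / 244.80 × 0.85 ≈ 32.9 mL/min
Patient 2: SCr = 293 / 88.4 = 3.314 mg/dL
Patient 2: CrCl = (140 − 80) × 93 / (72 × 3.314) = 5580.0 / 238.61 ≈ 23.4 mL/min
32.9 vs 23.4 mL/min → Patient 1 is higher.

Patient 1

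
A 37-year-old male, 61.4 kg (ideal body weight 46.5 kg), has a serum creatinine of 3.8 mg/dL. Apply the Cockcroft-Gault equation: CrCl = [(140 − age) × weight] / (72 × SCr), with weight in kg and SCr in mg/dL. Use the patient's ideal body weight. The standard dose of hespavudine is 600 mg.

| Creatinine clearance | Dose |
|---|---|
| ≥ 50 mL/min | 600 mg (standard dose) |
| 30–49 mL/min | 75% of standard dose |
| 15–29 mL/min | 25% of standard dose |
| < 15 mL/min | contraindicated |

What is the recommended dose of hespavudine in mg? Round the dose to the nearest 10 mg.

150 mg

CrCl = (140 − 37) × 46.5 / (72 × 3.8) = 4789.5 / 273.60 ≈ 17.5 mL/min
CrCl ≈ 18 mL/min → bracket 15–29 mL/min.
25% of 600 mg = 150 mg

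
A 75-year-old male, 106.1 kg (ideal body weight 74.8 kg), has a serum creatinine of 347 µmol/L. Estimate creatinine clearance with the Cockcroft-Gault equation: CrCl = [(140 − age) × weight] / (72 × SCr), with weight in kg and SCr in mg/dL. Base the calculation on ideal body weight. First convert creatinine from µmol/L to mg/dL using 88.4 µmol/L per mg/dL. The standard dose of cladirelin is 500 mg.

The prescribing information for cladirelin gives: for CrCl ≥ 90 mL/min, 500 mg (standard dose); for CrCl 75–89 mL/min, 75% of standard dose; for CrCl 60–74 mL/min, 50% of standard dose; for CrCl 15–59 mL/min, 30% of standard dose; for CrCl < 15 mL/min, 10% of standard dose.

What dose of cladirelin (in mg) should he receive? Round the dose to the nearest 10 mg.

150 mg

SCr = 347 / 88.4 = 3.925 mg/dL
CrCl = (140 − 75) × 74.8 / (72 × 3.925) = 4862.0 / 282.60 ≈ 17.2 mL/min
CrCl ≈ 17 mL/min → bracket 15–59 mL/min.
30% of 500 mg = 150 mg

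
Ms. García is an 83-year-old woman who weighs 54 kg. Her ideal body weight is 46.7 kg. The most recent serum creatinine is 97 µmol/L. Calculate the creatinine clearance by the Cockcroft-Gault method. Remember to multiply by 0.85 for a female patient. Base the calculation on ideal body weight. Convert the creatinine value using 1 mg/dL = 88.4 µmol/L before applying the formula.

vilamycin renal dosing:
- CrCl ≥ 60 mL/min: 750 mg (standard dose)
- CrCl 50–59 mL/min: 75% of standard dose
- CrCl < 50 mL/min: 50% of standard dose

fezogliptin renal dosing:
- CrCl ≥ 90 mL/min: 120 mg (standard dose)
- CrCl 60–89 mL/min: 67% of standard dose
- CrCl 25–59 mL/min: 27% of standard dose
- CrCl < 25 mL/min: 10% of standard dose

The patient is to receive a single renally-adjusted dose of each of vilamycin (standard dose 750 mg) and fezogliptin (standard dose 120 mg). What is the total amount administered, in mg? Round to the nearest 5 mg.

405 mg

SCr = 97 / 88.4 = 1.097 mg/dL
CrCl = (140 − 83) × 46.7 / (72 × 1.097) × 0.85 = 2661.9 / 78.98 × 0.85 ≈ 28.6 mL/min
CrCl ≈ 29 mL/min.
vilamycin: < 50 mL/min → 50% of 750 mg = 375 mg.
fezogliptin: 25–59 mL/min → 27% of 120 mg = 32.4 mg.
Total = 375 + 32.4 = 407.4 mg.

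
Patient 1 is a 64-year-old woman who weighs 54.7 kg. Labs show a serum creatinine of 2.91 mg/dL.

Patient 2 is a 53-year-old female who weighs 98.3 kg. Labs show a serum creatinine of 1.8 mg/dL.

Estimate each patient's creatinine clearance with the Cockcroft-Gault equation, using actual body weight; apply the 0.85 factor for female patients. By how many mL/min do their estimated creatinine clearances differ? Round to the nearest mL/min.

39 mL/min

Patient 1: CrCl = (140 − 64) × 54.7 / (72 × 2.91) × 0.85 = 4157.2 / 209.52 × 0.85 ≈ 16.9 mL/min
Patient 2: CrCl = (140 − 53) × 98.3 / (72 × 1.8) × 0.85 = 8552.1 / 129.60 × 0.85 ≈ 56.1 mL/min
|16.9 − 56.1| = 39.2 mL/min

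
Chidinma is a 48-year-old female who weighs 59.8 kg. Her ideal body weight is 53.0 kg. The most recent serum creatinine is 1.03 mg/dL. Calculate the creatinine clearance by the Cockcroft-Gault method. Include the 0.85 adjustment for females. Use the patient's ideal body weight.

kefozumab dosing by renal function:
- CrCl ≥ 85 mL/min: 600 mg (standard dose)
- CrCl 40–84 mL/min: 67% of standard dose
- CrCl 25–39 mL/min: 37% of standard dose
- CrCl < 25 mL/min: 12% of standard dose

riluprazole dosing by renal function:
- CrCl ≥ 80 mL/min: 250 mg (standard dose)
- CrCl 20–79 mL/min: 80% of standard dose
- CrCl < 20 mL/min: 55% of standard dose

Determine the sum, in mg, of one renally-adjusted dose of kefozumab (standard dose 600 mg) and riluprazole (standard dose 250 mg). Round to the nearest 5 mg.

600 mg

CrCl = (140 − 48) × 53 / (72 × 1.03) × 0.85 = 4876.0 / 74.16 × 0.85 ≈ 55.9 mL/min
CrCl ≈ 56 mL/min.
kefozumab: 40–84 mL/min → 67% of 600 mg = 402 mg.
riluprazole: 20–79 mL/min → 80% of 250 mg = 200 mg.
Total = 402 + 200 = 602 mg.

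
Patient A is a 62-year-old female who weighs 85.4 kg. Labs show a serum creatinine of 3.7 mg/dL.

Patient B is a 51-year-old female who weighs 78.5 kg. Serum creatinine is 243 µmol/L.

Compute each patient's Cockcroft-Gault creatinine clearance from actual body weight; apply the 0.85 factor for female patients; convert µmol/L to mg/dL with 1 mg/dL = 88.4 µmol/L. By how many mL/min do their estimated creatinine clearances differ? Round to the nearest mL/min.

9 mL/min

Patient A: CrCl = (140 − 62) × 85.4 / (72 × 3.7) × 0.85 = 6661.2 / 266.40 × 0.85 ≈ 21.3 mL/min
Patient B: SCr = 243 / 88.4 = 2.749 mg/dL
Patient B: CrCl = (140 − 51) × 78.5 / (72 × 2.749) × 0.85 = 6986.5 / 197.93 × 0.85 ≈ 30.0 mL/min
|21.3 − 30.0| = 8.7 mL/min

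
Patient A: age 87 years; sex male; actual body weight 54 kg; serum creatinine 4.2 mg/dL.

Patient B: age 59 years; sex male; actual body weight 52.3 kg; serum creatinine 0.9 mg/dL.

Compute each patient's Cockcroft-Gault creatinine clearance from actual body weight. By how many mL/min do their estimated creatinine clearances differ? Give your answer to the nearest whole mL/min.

Patient A: CrCl = (140 − 87) × 54 / (72 × 4.2) = 2862.0 / 302.40 ≈ 9.5 mL/min
Patient B: CrCl = (140 − 59) × 52.3 / (72 × 0.9) = 4236.3 / 64.80 ≈ 65.4 mL/min
|9.5 − 65.4| = 55.9 mL/min

56 mL/min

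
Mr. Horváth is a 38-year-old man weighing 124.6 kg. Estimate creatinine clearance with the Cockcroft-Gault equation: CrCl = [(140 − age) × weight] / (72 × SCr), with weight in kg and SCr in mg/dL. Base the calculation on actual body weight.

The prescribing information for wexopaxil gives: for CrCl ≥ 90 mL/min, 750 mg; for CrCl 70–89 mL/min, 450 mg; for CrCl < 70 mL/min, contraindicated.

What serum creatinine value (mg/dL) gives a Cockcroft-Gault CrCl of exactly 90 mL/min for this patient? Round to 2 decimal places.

Standard dose requires CrCl ≥ 90 mL/min.
Set (140 − 38) × 124.6 / (72 × SCr) = 90
SCr = (140 − 38) × 124.6 / (72 × 90) = 1.961 mg/dL

1.96 mg/dL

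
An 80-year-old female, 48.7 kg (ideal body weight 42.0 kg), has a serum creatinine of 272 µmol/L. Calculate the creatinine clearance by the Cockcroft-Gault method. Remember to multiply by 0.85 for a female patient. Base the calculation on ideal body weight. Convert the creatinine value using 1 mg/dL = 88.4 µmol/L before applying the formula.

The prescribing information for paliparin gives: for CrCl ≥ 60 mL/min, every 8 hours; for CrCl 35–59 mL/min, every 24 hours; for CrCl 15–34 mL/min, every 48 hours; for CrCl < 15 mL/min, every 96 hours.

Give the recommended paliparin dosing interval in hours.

every 96 hours

SCr = 272 / 88.4 = 3.077 mg/dL
CrCl = (140 − 80) × 42 / (72 × 3.077) × 0.85 = 2520.0 / 221.54 × 0.85 ≈ 9.7 mL/min
CrCl ≈ 10 mL/min → bracket < 15 mL/min → every 96 hours.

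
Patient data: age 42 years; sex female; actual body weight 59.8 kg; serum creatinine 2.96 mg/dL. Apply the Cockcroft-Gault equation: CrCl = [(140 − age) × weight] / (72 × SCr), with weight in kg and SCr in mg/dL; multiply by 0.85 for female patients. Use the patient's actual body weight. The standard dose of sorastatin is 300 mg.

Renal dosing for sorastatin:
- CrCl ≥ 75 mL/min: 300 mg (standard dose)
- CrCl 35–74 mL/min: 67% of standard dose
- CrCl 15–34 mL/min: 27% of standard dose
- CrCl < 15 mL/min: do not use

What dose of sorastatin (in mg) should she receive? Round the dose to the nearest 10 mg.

80 mg

CrCl = (140 − 42) × 59.8 / (72 × 2.96) × 0.85 = 5860.4 / 213.12 × 0.85 ≈ 23.4 mL/min
CrCl ≈ 23 mL/min → bracket 15–34 mL/min.
27% of 300 mg = 81 mg → 80 mg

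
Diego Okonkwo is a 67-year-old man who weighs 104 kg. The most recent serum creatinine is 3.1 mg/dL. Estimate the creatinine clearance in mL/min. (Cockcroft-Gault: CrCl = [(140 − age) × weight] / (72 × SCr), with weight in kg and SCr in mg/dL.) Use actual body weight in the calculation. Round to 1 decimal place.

CrCl = (140 − 67) × 104 / (72 × 3.1) = 7592.0 / 223.20 ≈ 34.0 mL/min

34.0 mL/min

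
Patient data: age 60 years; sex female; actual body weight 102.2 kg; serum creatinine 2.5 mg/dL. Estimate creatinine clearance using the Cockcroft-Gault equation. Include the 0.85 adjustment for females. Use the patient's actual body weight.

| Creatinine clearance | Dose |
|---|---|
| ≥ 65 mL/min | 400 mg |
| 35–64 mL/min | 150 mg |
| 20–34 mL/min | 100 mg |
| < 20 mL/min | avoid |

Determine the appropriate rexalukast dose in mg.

150 mg

CrCl = (140 − 60) × 102.2 / (72 × 2.5) × 0.85 = 8176.0 / 180.00 × 0.85 ≈ 38.6 mL/min
CrCl ≈ 39 mL/min → bracket 35–64 mL/min.
Dose for this bracket: 150 mg.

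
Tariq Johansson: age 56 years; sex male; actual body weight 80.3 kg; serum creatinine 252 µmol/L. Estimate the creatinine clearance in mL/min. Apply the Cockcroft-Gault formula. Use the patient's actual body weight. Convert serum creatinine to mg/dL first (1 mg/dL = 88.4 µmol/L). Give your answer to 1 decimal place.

32.9 mL/min

SCr = 252 / 88.4 = 2.851 mg/dL
CrCl = (140 − 56) × 80.3 / (72 × 2.851) = 6745.2 / 205.27 ≈ 32.9 mL/min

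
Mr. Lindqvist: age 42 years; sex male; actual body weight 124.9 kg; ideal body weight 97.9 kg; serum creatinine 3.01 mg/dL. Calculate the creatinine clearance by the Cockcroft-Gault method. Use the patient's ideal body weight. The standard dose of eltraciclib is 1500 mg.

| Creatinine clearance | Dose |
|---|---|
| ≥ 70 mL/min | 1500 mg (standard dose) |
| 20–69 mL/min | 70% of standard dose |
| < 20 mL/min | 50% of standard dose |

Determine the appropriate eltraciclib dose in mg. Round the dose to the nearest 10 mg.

CrCl = (140 − 42) × 97.9 / (72 × 3.01) = 9594.2 / 216.72 ≈ 44.3 mL/min
CrCl ≈ 44 mL/min → bracket 20–69 mL/min.
70% of 1500 mg = 1050 mg

1050 mg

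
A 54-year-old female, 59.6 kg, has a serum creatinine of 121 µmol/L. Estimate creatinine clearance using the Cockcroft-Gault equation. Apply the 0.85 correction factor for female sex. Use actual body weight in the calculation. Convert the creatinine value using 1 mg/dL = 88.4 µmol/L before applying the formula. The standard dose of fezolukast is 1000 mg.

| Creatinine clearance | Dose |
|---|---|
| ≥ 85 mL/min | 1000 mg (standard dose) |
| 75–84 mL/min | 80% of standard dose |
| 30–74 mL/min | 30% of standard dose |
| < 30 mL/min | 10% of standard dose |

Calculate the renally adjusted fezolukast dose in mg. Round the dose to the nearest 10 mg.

300 mg

SCr = 121 / 88.4 = 1.369 mg/dL
CrCl = (140 − 54) × 59.6 / (72 × 1.369) × 0.85 = 5125.6 / 98.57 × 0.85 ≈ 44.2 mL/min
CrCl ≈ 44 mL/min → bracket 30–74 mL/min.
30% of 1000 mg = 300 mg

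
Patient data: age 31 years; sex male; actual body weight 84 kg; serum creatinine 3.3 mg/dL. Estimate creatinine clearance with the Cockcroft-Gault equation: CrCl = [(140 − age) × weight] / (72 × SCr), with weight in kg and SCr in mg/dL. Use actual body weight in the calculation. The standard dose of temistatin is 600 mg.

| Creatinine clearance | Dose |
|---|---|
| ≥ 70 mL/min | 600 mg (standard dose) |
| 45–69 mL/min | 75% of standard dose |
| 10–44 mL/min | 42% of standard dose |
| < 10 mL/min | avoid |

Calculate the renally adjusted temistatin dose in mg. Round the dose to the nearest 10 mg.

250 mg

CrCl = (140 − 31) × 84 / (72 × 3.3) = 9156.0 / 237.60 ≈ 38.5 mL/min
CrCl ≈ 39 mL/min → bracket 10–44 mL/min.
42% of 600 mg = 252 mg → 250 mg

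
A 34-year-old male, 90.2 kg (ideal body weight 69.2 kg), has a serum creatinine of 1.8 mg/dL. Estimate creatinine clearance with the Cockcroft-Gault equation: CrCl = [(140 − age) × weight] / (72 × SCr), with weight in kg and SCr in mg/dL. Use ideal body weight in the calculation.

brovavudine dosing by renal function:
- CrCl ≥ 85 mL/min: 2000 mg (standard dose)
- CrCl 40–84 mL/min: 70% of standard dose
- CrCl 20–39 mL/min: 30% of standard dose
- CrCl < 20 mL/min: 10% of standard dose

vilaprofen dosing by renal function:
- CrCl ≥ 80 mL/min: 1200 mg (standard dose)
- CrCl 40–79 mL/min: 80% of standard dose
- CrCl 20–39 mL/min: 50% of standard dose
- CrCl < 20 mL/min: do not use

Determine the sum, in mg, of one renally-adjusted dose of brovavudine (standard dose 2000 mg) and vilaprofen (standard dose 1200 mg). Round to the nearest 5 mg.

2360 mg

CrCl = (140 − 34) × 69.2 / (72 × 1.8) = 7335.2 / 129.60 ≈ 56.6 mL/min
CrCl ≈ 57 mL/min.
brovavudine: 40–84 mL/min → 70% of 2000 mg = 1400 mg.
vilaprofen: 40–79 mL/min → 80% of 1200 mg = 960 mg.
Total = 1400 + 960 = 2360 mg.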